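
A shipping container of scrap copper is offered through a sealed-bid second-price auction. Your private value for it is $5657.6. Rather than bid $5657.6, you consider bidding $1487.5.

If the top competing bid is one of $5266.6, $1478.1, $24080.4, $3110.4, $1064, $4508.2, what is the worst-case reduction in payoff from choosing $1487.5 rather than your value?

$5266.6: truthful gives $391, deviation gives $0 → loss $391.
$1478.1: same outcome either way → loss $0.
$24080.4: same outcome either way → loss $0.
$3110.4: truthful gives $2547.2, deviation gives $0 → loss $2547.2.
$1064: same outcome either way → loss $0.
$4508.2: truthful gives $1149.4, deviation gives $0 → loss $1149.4.
Maximum loss: $2547.2.

$2547.2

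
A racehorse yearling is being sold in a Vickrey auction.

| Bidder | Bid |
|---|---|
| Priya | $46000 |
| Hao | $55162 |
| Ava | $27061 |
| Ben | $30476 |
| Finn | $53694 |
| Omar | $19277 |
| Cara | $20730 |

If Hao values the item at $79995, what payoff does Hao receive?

Highest bid: Hao at $55162, so Hao wins.
Second-highest bid: Finn at $53694 — that is the price the winner pays.
Hao's payoff = value − price = $79995 − $53694 = $26301.

$26301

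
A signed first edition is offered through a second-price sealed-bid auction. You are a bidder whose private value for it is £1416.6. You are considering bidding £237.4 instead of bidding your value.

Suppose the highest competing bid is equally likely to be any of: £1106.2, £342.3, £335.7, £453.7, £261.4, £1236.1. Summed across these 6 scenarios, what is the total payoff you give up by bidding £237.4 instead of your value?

The deviation costs you only when the competing bid falls strictly between £237.4 and £1416.6; elsewhere both bids give the same outcome.
£1106.2: truthful payoff £310.4, deviation payoff £0 → loss £310.4.
£342.3: truthful payoff £1074.3, deviation payoff £0 → loss £1074.3.
£335.7: truthful payoff £1080.9, deviation payoff £0 → loss £1080.9.
£453.7: truthful payoff £962.9, deviation payoff £0 → loss £962.9.
£261.4: truthful payoff £1155.2, deviation payoff £0 → loss £1155.2.
£1236.1: truthful payoff £180.5, deviation payoff £0 → loss £180.5.
Total loss = £310.4 + £1074.3 + £1080.9 + £962.9 + £1155.2 + £180.5 = £4764.2.

£4764.2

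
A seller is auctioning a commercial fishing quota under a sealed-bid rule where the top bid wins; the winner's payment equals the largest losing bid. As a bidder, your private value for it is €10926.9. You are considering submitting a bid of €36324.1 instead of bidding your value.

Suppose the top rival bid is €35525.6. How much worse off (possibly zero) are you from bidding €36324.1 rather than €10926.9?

€24598.7

Bidding your value €10926.9: you lose (since €10926.9 < €35525.6). Payoff €0.
Bidding €36324.1: you win and pay €35525.6. Payoff €10926.9 − €35525.6 = −€24598.7.
The competing bid €35525.6 lies between your value and your inflated bid, so overbidding wins an item priced above your value.
Loss from deviating = €0 − (−€24598.7) = €24598.7.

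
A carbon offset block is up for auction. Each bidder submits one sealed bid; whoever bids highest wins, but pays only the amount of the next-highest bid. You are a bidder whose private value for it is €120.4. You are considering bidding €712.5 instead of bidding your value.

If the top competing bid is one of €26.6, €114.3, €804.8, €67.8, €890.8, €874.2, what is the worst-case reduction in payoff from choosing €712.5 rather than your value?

€26.6: same outcome either way → loss €0.
€114.3: same outcome either way → loss €0.
€804.8: same outcome either way → loss €0.
€67.8: same outcome either way → loss €0.
€890.8: same outcome either way → loss €0.
€874.2: same outcome either way → loss €0.
Maximum loss: €0.

€0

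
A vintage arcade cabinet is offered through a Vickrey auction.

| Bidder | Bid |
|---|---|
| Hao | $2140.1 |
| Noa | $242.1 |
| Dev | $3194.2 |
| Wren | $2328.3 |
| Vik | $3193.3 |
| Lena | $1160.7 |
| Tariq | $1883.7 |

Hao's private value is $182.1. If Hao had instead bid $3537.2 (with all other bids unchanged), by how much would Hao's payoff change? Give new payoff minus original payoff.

The highest bid among the other bidders is $3194.2; Hao's bid doesn't change that.
Original bid $2140.1: Hao is not highest (top rival bid is $3194.2); payoff $0.
Alternative bid $3537.2: Hao is highest, pays the top rival bid $3194.2; payoff $182.1 − $3194.2 = −$3012.1.
Change in payoff = −$3012.1 − ($0) = −$3012.1.

−$3012.1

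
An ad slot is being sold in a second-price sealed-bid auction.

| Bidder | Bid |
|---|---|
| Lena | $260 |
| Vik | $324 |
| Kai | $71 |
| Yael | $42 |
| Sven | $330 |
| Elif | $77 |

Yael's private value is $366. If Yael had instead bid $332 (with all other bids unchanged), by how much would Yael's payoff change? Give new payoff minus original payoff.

The highest bid among the other bidders is $330; Yael's bid doesn't change that.
Original bid $42: Yael is not highest (top rival bid is $330); payoff $0.
Alternative bid $332: Yael is highest, pays the top rival bid $330; payoff $366 − $330 = $36.
Change in payoff = $36 − ($0) = $36.

$36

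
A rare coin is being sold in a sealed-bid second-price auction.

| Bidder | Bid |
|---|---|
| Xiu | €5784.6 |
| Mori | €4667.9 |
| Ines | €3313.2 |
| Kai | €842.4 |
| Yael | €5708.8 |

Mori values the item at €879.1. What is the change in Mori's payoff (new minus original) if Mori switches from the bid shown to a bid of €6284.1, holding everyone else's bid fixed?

−€4905.5

The highest bid among the other bidders is €5784.6; Mori's bid doesn't change that.
Original bid €4667.9: Mori is not highest (top rival bid is €5784.6); payoff €0.
Alternative bid €6284.1: Mori is highest, pays the top rival bid €5784.6; payoff €879.1 − €5784.6 = −€4905.5.
Change in payoff = −€4905.5 − (€0) = −€4905.5.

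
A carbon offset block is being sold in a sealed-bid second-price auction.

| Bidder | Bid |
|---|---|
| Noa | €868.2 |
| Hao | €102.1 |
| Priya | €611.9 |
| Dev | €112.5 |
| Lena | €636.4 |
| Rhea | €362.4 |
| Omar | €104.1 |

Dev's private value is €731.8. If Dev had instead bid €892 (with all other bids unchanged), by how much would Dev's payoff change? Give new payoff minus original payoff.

−€136.4

The highest bid among the other bidders is €868.2; Dev's bid doesn't change that.
Original bid €112.5: Dev is not highest (top rival bid is €868.2); payoff €0.
Alternative bid €892: Dev is highest, pays the top rival bid €868.2; payoff €731.8 − €868.2 = −€136.4.
Change in payoff = −€136.4 − (€0) = −€136.4.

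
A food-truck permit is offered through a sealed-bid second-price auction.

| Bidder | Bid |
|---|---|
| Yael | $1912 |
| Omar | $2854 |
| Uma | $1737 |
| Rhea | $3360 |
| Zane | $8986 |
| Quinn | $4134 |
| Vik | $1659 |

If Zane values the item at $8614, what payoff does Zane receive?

Highest bid: Zane at $8986, so Zane wins.
Second-highest bid: Quinn at $4134 — that is the price the winner pays.
Zane's payoff = value − price = $8614 − $4134 = $4480.

$4480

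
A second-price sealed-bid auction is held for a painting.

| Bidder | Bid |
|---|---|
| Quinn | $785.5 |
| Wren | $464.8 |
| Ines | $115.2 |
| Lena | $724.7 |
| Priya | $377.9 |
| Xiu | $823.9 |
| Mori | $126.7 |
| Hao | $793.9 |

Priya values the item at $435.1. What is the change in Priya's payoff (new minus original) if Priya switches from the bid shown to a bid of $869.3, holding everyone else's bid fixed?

−$388.8

The highest bid among the other bidders is $823.9; Priya's bid doesn't change that.
Original bid $377.9: Priya is not highest (top rival bid is $823.9); payoff $0.
Alternative bid $869.3: Priya is highest, pays the top rival bid $823.9; payoff $435.1 − $823.9 = −$388.8.
Change in payoff = −$388.8 − ($0) = −$388.8.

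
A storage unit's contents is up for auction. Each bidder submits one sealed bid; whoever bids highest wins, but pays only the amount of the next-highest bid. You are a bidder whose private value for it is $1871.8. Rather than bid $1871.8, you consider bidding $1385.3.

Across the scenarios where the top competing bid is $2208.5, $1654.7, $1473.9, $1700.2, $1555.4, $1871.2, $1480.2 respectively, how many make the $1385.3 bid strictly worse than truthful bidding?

The deviation hurts exactly when the highest competing bid lies strictly between $1385.3 and $1871.8 — underbidding then forfeits a profitable win.
$2208.5: above both → same outcome either way.
$1654.7: inside the interval → strictly worse (loss $217.1).
$1473.9: inside the interval → strictly worse (loss $397.9).
$1700.2: inside the interval → strictly worse (loss $171.6).
$1555.4: inside the interval → strictly worse (loss $316.4).
$1871.2: inside the interval → strictly worse (loss $0.6).
$1480.2: inside the interval → strictly worse (loss $391.6).
Count: 6.

6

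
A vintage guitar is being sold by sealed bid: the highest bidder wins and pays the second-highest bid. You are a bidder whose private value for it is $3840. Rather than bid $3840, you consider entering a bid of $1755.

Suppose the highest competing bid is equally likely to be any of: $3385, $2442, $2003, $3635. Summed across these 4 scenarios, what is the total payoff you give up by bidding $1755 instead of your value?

The deviation costs you only when the competing bid falls strictly between $1755 and $3840; elsewhere both bids give the same outcome.
$3385: truthful payoff $455, deviation payoff $0 → loss $455.
$2442: truthful payoff $1398, deviation payoff $0 → loss $1398.
$2003: truthful payoff $1837, deviation payoff $0 → loss $1837.
$3635: truthful payoff $205, deviation payoff $0 → loss $205.
Total loss = $455 + $1398 + $1837 + $205 = $3895.

$3895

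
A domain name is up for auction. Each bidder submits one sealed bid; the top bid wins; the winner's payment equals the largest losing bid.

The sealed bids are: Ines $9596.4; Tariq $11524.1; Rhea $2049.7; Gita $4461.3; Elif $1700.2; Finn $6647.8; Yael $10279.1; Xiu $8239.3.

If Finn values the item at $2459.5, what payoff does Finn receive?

$0

Highest bid: Tariq at $11524.1, so Tariq wins.
Second-highest bid: Yael at $10279.1 — that is the price the winner pays.
Finn did not win, so Finn pays nothing and receives nothing: payoff $0.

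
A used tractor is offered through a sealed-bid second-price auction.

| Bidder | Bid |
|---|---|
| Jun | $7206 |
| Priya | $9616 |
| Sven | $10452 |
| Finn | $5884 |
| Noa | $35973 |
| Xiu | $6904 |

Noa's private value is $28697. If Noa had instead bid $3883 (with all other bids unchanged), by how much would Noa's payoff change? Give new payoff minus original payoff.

−$18245

The highest bid among the other bidders is $10452; Noa's bid doesn't change that.
Original bid $35973: Noa is highest, pays the top rival bid $10452; payoff $28697 − $10452 = $18245.
Alternative bid $3883: Noa is not highest (top rival bid is $10452); payoff $0.
Change in payoff = $0 − ($18245) = −$18245.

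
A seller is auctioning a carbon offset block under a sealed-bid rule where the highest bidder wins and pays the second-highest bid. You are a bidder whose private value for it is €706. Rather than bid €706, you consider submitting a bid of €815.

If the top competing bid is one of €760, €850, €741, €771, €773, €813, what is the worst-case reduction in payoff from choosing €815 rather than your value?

€760: truthful gives €0, deviation gives −€54 → loss €54.
€850: same outcome either way → loss €0.
€741: truthful gives €0, deviation gives −€35 → loss €35.
€771: truthful gives €0, deviation gives −€65 → loss €65.
€773: truthful gives €0, deviation gives −€67 → loss €67.
€813: truthful gives €0, deviation gives −€107 → loss €107.
Maximum loss: €107.

€107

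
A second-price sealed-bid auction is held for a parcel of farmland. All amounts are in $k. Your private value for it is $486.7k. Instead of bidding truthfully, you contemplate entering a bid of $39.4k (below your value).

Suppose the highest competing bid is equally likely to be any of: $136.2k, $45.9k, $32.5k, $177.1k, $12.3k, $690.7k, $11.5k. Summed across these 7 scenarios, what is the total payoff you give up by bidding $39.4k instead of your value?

The deviation costs you only when the competing bid falls strictly between $39.4k and $486.7k; elsewhere both bids give the same outcome.
$136.2k: truthful payoff $350.5k, deviation payoff $0k → loss $350.5k.
$45.9k: truthful payoff $440.8k, deviation payoff $0k → loss $440.8k.
$32.5k: outcomes coincide → loss $0k.
$177.1k: truthful payoff $309.6k, deviation payoff $0k → loss $309.6k.
$12.3k: outcomes coincide → loss $0k.
$690.7k: outcomes coincide → loss $0k.
$11.5k: outcomes coincide → loss $0k.
Total loss = $350.5k + $440.8k + $309.6k = $1100.9k.
Truthful bidding weakly dominates here: raising your bid can only win items priced above your value, and lowering it can only forfeit items priced below.

$1100.9k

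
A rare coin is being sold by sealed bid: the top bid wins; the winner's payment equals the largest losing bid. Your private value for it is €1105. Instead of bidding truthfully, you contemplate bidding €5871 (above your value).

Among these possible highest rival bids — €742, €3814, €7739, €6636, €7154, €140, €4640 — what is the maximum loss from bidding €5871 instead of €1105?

€3535

€742: same outcome either way → loss €0.
€3814: truthful gives €0, deviation gives −€2709 → loss €2709.
€7739: same outcome either way → loss €0.
€6636: same outcome either way → loss €0.
€7154: same outcome either way → loss €0.
€140: same outcome either way → loss €0.
€4640: truthful gives €0, deviation gives −€3535 → loss €3535.
Maximum loss: €3535.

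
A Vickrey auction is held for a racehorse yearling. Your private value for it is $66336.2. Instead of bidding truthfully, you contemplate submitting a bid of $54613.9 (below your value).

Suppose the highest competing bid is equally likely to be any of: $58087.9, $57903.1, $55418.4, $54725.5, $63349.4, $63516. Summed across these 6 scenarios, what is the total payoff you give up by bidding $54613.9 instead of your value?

The deviation costs you only when the competing bid falls strictly between $54613.9 and $66336.2; elsewhere both bids give the same outcome.
$58087.9: truthful payoff $8248.3, deviation payoff $0 → loss $8248.3.
$57903.1: truthful payoff $8433.1, deviation payoff $0 → loss $8433.1.
$55418.4: truthful payoff $10917.8, deviation payoff $0 → loss $10917.8.
$54725.5: truthful payoff $11610.7, deviation payoff $0 → loss $11610.7.
$63349.4: truthful payoff $2986.8, deviation payoff $0 → loss $2986.8.
$63516: truthful payoff $2820.2, deviation payoff $0 → loss $2820.2.
Total loss = $8248.3 + $8433.1 + $10917.8 + $11610.7 + $2986.8 + $2820.2 = $45016.9.

$45016.9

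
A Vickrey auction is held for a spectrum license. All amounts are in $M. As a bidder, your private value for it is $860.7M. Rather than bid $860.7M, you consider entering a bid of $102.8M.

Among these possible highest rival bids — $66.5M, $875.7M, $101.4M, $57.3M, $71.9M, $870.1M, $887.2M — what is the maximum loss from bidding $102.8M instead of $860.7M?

$66.5M: same outcome either way → loss $0M.
$875.7M: same outcome either way → loss $0M.
$101.4M: same outcome either way → loss $0M.
$57.3M: same outcome either way → loss $0M.
$71.9M: same outcome either way → loss $0M.
$870.1M: same outcome either way → loss $0M.
$887.2M: same outcome either way → loss $0M.
Maximum loss: $0M.

$0M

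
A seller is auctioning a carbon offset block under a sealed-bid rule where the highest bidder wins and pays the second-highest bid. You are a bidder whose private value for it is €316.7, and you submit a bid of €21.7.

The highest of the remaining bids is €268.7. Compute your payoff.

Your bid €21.7 is below the highest competing bid €268.7, so you lose.
A losing bidder pays nothing and receives nothing: payoff = €0.

€0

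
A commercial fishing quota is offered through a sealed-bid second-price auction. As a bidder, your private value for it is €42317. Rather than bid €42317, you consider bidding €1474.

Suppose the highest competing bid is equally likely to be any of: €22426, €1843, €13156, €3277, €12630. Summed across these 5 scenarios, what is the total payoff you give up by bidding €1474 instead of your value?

€158253

The deviation costs you only when the competing bid falls strictly between €1474 and €42317; elsewhere both bids give the same outcome.
€22426: truthful payoff €19891, deviation payoff €0 → loss €19891.
€1843: truthful payoff €40474, deviation payoff €0 → loss €40474.
€13156: truthful payoff €29161, deviation payoff €0 → loss €29161.
€3277: truthful payoff €39040, deviation payoff €0 → loss €39040.
€12630: truthful payoff €29687, deviation payoff €0 → loss €29687.
Total loss = €19891 + €40474 + €29161 + €39040 + €29687 = €158253.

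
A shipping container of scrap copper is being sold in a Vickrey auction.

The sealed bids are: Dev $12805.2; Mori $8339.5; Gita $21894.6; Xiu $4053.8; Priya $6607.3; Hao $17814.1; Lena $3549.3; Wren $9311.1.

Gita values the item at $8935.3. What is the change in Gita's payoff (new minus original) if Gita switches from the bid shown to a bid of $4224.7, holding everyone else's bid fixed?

The highest bid among the other bidders is $17814.1; Gita's bid doesn't change that.
Original bid $21894.6: Gita is highest, pays the top rival bid $17814.1; payoff $8935.3 − $17814.1 = −$8878.8.
Alternative bid $4224.7: Gita is not highest (top rival bid is $17814.1); payoff $0.
Change in payoff = $0 − (−$8878.8) = $8878.8.

$8878.8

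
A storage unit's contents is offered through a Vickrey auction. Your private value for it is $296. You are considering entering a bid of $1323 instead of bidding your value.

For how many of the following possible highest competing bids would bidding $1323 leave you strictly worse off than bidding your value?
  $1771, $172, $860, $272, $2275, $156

The deviation hurts exactly when the highest competing bid lies strictly between $296 and $1323 — overbidding then wins at a price above your value.
$1771: above both → same outcome either way.
$172: below both → same outcome either way.
$860: inside the interval → strictly worse (loss $564).
$272: below both → same outcome either way.
$2275: above both → same outcome either way.
$156: below both → same outcome either way.
Count: 1.

1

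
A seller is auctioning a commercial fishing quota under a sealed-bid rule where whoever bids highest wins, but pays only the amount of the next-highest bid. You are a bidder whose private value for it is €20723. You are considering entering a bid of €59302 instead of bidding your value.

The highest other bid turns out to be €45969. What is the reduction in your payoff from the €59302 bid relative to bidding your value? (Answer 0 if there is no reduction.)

Bidding your value €20723: you lose (since €20723 < €45969). Payoff €0.
Bidding €59302: you win and pay €45969. Payoff €20723 − €45969 = −€25246.
The competing bid €45969 lies between your value and your inflated bid, so overbidding wins an item priced above your value.
Loss from deviating = €0 − (−€25246) = €25246.

€25246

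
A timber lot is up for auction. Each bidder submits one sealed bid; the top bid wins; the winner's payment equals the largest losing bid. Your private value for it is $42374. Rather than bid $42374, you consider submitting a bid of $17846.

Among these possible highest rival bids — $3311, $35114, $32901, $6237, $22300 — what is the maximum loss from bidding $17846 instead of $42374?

$20074

$3311: same outcome either way → loss $0.
$35114: truthful gives $7260, deviation gives $0 → loss $7260.
$32901: truthful gives $9473, deviation gives $0 → loss $9473.
$6237: same outcome either way → loss $0.
$22300: truthful gives $20074, deviation gives $0 → loss $20074.
Maximum loss: $20074.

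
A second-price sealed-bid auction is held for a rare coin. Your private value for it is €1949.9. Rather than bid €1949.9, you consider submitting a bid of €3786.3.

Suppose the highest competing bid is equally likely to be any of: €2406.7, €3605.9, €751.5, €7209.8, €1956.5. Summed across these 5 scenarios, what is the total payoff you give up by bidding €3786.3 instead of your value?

The deviation costs you only when the competing bid falls strictly between €1949.9 and €3786.3; elsewhere both bids give the same outcome.
€2406.7: truthful payoff €0, deviation payoff −€456.8 → loss €456.8.
€3605.9: truthful payoff €0, deviation payoff −€1656 → loss €1656.
€751.5: outcomes coincide → loss €0.
€7209.8: outcomes coincide → loss €0.
€1956.5: truthful payoff €0, deviation payoff −€6.6 → loss €6.6.
Total loss = €456.8 + €1656 + €6.6 = €2119.4.

€2119.4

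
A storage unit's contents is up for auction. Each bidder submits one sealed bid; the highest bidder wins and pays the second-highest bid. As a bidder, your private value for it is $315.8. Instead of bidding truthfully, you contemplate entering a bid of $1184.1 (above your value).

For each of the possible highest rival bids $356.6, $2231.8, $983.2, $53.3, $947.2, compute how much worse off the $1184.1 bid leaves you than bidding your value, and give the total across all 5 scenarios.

The deviation costs you only when the competing bid falls strictly between $315.8 and $1184.1; elsewhere both bids give the same outcome.
$356.6: truthful payoff $0, deviation payoff −$40.8 → loss $40.8.
$2231.8: outcomes coincide → loss $0.
$983.2: truthful payoff $0, deviation payoff −$667.4 → loss $667.4.
$53.3: outcomes coincide → loss $0.
$947.2: truthful payoff $0, deviation payoff −$631.4 → loss $631.4.
Total loss = $40.8 + $667.4 + $631.4 = $1339.6.

$1339.6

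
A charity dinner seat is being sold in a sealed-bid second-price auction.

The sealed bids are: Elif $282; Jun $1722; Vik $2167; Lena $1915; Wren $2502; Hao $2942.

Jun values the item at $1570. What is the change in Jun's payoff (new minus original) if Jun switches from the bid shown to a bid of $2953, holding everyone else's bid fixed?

−$1372

The highest bid among the other bidders is $2942; Jun's bid doesn't change that.
Original bid $1722: Jun is not highest (top rival bid is $2942); payoff $0.
Alternative bid $2953: Jun is highest, pays the top rival bid $2942; payoff $1570 − $2942 = −$1372.
Change in payoff = −$1372 − ($0) = −$1372.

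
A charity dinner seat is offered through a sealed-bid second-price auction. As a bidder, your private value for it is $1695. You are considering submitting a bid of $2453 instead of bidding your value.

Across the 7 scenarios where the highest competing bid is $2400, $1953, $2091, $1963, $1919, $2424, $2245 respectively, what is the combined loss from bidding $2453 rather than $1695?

$3130

The deviation costs you only when the competing bid falls strictly between $1695 and $2453; elsewhere both bids give the same outcome.
$2400: truthful payoff $0, deviation payoff −$705 → loss $705.
$1953: truthful payoff $0, deviation payoff −$258 → loss $258.
$2091: truthful payoff $0, deviation payoff −$396 → loss $396.
$1963: truthful payoff $0, deviation payoff −$268 → loss $268.
$1919: truthful payoff $0, deviation payoff −$224 → loss $224.
$2424: truthful payoff $0, deviation payoff −$729 → loss $729.
$2245: truthful payoff $0, deviation payoff −$550 → loss $550.
Total loss = $705 + $258 + $396 + $268 + $224 + $729 + $550 = $3130.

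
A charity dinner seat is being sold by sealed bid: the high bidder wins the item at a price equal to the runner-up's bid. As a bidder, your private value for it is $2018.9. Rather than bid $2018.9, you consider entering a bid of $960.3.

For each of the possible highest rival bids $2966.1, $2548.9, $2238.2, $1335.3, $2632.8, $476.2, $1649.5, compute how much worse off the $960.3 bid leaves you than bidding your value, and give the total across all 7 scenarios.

$1053

The deviation costs you only when the competing bid falls strictly between $960.3 and $2018.9; elsewhere both bids give the same outcome.
$2966.1: outcomes coincide → loss $0.
$2548.9: outcomes coincide → loss $0.
$2238.2: outcomes coincide → loss $0.
$1335.3: truthful payoff $683.6, deviation payoff $0 → loss $683.6.
$2632.8: outcomes coincide → loss $0.
$476.2: outcomes coincide → loss $0.
$1649.5: truthful payoff $369.4, deviation payoff $0 → loss $369.4.
Total loss = $683.6 + $369.4 = $1053.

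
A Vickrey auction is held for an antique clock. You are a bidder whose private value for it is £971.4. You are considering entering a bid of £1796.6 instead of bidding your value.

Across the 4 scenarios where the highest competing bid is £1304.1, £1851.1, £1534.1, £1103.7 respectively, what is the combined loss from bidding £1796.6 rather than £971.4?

£1027.7

The deviation costs you only when the competing bid falls strictly between £971.4 and £1796.6; elsewhere both bids give the same outcome.
£1304.1: truthful payoff £0, deviation payoff −£332.7 → loss £332.7.
£1851.1: outcomes coincide → loss £0.
£1534.1: truthful payoff £0, deviation payoff −£562.7 → loss £562.7.
£1103.7: truthful payoff £0, deviation payoff −£132.3 → loss £132.3.
Total loss = £332.7 + £562.7 + £132.3 = £1027.7.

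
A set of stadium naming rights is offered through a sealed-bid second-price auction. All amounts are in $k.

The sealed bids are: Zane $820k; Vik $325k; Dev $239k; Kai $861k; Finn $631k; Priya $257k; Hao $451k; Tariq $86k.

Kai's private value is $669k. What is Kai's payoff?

Highest bid: Kai at $861k, so Kai wins.
Second-highest bid: Zane at $820k — that is the price the winner pays.
Kai's payoff = value − price = $669k − $820k = −$151k.

−$151k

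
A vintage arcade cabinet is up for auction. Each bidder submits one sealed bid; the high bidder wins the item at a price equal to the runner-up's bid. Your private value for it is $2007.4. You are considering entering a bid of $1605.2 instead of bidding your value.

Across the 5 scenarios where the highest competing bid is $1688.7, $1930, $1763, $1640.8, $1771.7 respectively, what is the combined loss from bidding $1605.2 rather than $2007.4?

$1242.8

The deviation costs you only when the competing bid falls strictly between $1605.2 and $2007.4; elsewhere both bids give the same outcome.
$1688.7: truthful payoff $318.7, deviation payoff $0 → loss $318.7.
$1930: truthful payoff $77.4, deviation payoff $0 → loss $77.4.
$1763: truthful payoff $244.4, deviation payoff $0 → loss $244.4.
$1640.8: truthful payoff $366.6, deviation payoff $0 → loss $366.6.
$1771.7: truthful payoff $235.7, deviation payoff $0 → loss $235.7.
Total loss = $318.7 + $77.4 + $244.4 + $366.6 + $235.7 = $1242.8.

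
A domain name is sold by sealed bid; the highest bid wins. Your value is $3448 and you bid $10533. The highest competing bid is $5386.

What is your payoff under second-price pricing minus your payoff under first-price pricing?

You have the highest bid, so you win under either rule.
Second-price: pay $5386 → payoff −$1938.
First-price: pay your own bid $10533 → payoff −$7085.
Difference = −$1938 − (−$7085) = $5147.

$5147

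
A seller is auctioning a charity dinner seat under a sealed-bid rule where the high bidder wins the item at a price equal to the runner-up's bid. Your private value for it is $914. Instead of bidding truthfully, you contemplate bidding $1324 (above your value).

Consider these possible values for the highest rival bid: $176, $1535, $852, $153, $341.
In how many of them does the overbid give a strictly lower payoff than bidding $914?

The deviation hurts exactly when the highest competing bid lies strictly between $914 and $1324 — overbidding then wins at a price above your value.
$176: below both → same outcome either way.
$1535: above both → same outcome either way.
$852: below both → same outcome either way.
$153: below both → same outcome either way.
$341: below both → same outcome either way.
Count: 0.

0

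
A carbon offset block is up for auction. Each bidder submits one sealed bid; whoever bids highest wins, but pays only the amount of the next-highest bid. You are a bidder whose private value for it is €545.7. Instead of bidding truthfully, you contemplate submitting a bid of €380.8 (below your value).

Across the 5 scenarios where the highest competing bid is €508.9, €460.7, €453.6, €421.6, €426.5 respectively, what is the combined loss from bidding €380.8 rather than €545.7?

The deviation costs you only when the competing bid falls strictly between €380.8 and €545.7; elsewhere both bids give the same outcome.
€508.9: truthful payoff €36.8, deviation payoff €0 → loss €36.8.
€460.7: truthful payoff €85, deviation payoff €0 → loss €85.
€453.6: truthful payoff €92.1, deviation payoff €0 → loss €92.1.
€421.6: truthful payoff €124.1, deviation payoff €0 → loss €124.1.
€426.5: truthful payoff €119.2, deviation payoff €0 → loss €119.2.
Total loss = €36.8 + €85 + €92.1 + €124.1 + €119.2 = €457.2.

€457.2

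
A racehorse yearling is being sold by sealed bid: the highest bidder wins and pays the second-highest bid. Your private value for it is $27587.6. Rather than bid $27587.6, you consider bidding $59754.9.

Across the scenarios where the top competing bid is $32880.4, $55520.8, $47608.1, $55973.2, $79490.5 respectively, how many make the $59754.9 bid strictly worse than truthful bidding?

The deviation hurts exactly when the highest competing bid lies strictly between $27587.6 and $59754.9 — overbidding then wins at a price above your value.
$32880.4: inside the interval → strictly worse (loss $5292.8).
$55520.8: inside the interval → strictly worse (loss $27933.2).
$47608.1: inside the interval → strictly worse (loss $20020.5).
$55973.2: inside the interval → strictly worse (loss $28385.6).
$79490.5: above both → same outcome either way.
Count: 4.

4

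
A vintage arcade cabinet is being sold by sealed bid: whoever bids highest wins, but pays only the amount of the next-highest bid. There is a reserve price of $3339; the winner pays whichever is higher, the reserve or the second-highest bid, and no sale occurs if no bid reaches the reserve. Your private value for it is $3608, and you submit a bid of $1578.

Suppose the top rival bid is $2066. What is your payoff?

$0

Your bid $1578 is below the highest competing bid $2066, so you lose. Payoff $0.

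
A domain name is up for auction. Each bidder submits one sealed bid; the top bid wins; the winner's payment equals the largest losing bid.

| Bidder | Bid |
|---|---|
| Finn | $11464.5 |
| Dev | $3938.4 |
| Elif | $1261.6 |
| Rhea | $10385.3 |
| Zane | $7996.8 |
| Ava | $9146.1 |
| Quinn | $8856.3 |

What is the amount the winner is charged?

$10385.3

Highest bid: Finn at $11464.5, so Finn wins.
Second-highest bid: Rhea at $10385.3 — that is the price the winner pays.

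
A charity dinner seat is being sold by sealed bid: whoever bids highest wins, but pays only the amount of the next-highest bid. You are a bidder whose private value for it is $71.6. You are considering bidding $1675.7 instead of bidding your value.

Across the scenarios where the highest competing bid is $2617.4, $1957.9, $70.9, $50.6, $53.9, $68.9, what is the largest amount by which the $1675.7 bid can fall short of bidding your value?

$0

$2617.4: same outcome either way → loss $0.
$1957.9: same outcome either way → loss $0.
$70.9: same outcome either way → loss $0.
$50.6: same outcome either way → loss $0.
$53.9: same outcome either way → loss $0.
$68.9: same outcome either way → loss $0.
Maximum loss: $0.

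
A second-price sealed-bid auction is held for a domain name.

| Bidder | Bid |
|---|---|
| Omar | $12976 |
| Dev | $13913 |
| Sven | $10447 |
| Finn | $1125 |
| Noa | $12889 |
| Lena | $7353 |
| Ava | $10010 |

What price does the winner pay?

$12976

Highest bid: Dev at $13913, so Dev wins.
Second-highest bid: Omar at $12976 — that is the price the winner pays.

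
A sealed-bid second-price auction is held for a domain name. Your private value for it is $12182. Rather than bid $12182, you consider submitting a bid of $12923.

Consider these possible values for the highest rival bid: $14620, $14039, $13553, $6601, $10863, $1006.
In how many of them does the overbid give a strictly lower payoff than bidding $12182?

0

The deviation hurts exactly when the highest competing bid lies strictly between $12182 and $12923 — overbidding then wins at a price above your value.
$14620: above both → same outcome either way.
$14039: above both → same outcome either way.
$13553: above both → same outcome either way.
$6601: below both → same outcome either way.
$10863: below both → same outcome either way.
$1006: below both → same outcome either way.
Count: 0.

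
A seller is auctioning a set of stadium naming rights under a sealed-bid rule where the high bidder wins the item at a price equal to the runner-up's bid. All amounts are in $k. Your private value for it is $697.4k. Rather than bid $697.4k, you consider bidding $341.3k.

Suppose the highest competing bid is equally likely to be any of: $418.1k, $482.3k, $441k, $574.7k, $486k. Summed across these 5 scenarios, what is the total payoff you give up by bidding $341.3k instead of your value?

The deviation costs you only when the competing bid falls strictly between $341.3k and $697.4k; elsewhere both bids give the same outcome.
$418.1k: truthful payoff $279.3k, deviation payoff $0k → loss $279.3k.
$482.3k: truthful payoff $215.1k, deviation payoff $0k → loss $215.1k.
$441k: truthful payoff $256.4k, deviation payoff $0k → loss $256.4k.
$574.7k: truthful payoff $122.7k, deviation payoff $0k → loss $122.7k.
$486k: truthful payoff $211.4k, deviation payoff $0k → loss $211.4k.
Total loss = $279.3k + $215.1k + $256.4k + $122.7k + $211.4k = $1084.9k.
In a second-price auction your bid sets only whether you win, not what you pay, so bidding your true value is weakly dominant.

$1084.9k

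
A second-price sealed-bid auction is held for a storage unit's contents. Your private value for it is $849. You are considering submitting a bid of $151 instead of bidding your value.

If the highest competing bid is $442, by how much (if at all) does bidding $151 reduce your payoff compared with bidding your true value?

Bidding your value $849: you win (since $849 > $442) and pay $442. Payoff $407.
Bidding $151: you lose. Payoff $0.
The competing bid $442 lies between your shaded bid and your value, so underbidding forfeits an item you could have won at a profitable price.
Loss from deviating = $407 − ($0) = $407.
In a second-price auction your bid sets only whether you win, not what you pay, so bidding your true value is weakly dominant.

$407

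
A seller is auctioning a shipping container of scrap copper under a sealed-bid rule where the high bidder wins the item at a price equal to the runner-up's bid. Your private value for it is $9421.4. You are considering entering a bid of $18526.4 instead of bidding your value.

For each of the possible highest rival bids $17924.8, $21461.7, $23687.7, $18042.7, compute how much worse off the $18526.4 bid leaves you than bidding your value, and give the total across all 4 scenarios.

The deviation costs you only when the competing bid falls strictly between $9421.4 and $18526.4; elsewhere both bids give the same outcome.
$17924.8: truthful payoff $0, deviation payoff −$8503.4 → loss $8503.4.
$21461.7: outcomes coincide → loss $0.
$23687.7: outcomes coincide → loss $0.
$18042.7: truthful payoff $0, deviation payoff −$8621.3 → loss $8621.3.
Total loss = $8503.4 + $8621.3 = $17124.7.
Truthful bidding weakly dominates here: raising your bid can only win items priced above your value, and lowering it can only forfeit items priced below.

$17124.7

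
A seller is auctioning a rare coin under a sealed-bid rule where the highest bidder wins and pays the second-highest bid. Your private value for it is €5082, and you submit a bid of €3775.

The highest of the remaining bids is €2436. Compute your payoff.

Your bid €3775 exceeds the highest competing bid €2436, so you win.
In a second-price auction the winner pays the second-highest bid, €2436.
Payoff = value − price = €5082 − €2436 = €2646.

€2646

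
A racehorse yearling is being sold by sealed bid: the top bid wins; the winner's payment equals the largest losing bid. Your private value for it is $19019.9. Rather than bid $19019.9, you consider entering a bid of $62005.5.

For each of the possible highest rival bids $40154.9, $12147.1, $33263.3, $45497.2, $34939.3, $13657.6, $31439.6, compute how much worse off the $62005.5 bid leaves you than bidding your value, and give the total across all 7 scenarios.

The deviation costs you only when the competing bid falls strictly between $19019.9 and $62005.5; elsewhere both bids give the same outcome.
$40154.9: truthful payoff $0, deviation payoff −$21135 → loss $21135.
$12147.1: outcomes coincide → loss $0.
$33263.3: truthful payoff $0, deviation payoff −$14243.4 → loss $14243.4.
$45497.2: truthful payoff $0, deviation payoff −$26477.3 → loss $26477.3.
$34939.3: truthful payoff $0, deviation payoff −$15919.4 → loss $15919.4.
$13657.6: outcomes coincide → loss $0.
$31439.6: truthful payoff $0, deviation payoff −$12419.7 → loss $12419.7.
Total loss = $21135 + $14243.4 + $26477.3 + $15919.4 + $12419.7 = $90194.8.
In a second-price auction your bid sets only whether you win, not what you pay, so bidding your true value is weakly dominant.

$90194.8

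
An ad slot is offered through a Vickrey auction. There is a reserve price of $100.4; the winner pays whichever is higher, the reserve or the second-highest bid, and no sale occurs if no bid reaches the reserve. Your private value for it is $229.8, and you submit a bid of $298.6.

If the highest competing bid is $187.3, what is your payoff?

Your bid $298.6 is the highest and exceeds the reserve.
Price = max(second-highest bid, reserve) = max($187.3, $100.4) = $187.3.
Payoff = $229.8 − $187.3 = $42.5.

$42.5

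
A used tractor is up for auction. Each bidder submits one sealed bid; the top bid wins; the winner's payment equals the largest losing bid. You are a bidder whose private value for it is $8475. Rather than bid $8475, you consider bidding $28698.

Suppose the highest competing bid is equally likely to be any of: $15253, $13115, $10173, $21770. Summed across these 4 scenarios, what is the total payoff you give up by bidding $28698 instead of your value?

The deviation costs you only when the competing bid falls strictly between $8475 and $28698; elsewhere both bids give the same outcome.
$15253: truthful payoff $0, deviation payoff −$6778 → loss $6778.
$13115: truthful payoff $0, deviation payoff −$4640 → loss $4640.
$10173: truthful payoff $0, deviation payoff −$1698 → loss $1698.
$21770: truthful payoff $0, deviation payoff −$13295 → loss $13295.
Total loss = $6778 + $4640 + $1698 + $13295 = $26411.

$26411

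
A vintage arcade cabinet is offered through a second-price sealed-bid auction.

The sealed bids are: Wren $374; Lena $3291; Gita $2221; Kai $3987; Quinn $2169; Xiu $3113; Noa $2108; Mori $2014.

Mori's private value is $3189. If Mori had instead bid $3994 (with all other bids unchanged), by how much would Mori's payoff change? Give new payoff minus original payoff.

The highest bid among the other bidders is $3987; Mori's bid doesn't change that.
Original bid $2014: Mori is not highest (top rival bid is $3987); payoff $0.
Alternative bid $3994: Mori is highest, pays the top rival bid $3987; payoff $3189 − $3987 = −$798.
Change in payoff = −$798 − ($0) = −$798.

−$798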